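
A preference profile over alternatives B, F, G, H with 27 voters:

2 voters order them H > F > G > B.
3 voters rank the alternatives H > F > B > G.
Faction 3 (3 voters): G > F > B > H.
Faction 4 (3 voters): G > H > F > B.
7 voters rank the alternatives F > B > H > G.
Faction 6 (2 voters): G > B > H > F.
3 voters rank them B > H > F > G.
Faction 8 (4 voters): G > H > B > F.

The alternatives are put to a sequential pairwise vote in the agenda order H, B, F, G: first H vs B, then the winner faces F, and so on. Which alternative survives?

F

Round 1: H vs B — 12–15, B advances.
Round 2: B vs F — 9–18, F advances.
Round 3: F vs G — 15–12, F advances.
F survives the agenda.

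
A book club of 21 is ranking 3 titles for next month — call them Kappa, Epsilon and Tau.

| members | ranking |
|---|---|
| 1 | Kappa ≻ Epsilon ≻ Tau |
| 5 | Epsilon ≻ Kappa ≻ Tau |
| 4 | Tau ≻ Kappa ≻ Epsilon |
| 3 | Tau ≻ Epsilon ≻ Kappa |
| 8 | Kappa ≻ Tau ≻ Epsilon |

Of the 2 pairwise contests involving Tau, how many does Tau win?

Tau against each rival (21 members):
Tau vs Kappa: 7 to 14, Kappa.
Tau vs Epsilon: Tau wins 15–6.
Tau beats Epsilon; loses to Kappa — 1 pairwise win.

1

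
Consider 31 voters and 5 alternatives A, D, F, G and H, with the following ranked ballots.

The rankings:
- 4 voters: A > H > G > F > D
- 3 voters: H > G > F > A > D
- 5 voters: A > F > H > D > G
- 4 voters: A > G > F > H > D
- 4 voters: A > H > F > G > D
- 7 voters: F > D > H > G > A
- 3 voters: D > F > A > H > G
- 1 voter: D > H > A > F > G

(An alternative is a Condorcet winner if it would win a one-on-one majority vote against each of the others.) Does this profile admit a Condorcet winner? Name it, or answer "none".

Pairwise majorities:
A–D: A 20–11.
A–F: A 18–13.
A vs G: A wins 21–10.
A vs H: A wins 20–11.
D–F: F 27–4.
D–G: D 16–15.
D vs H: H, 20–11.
F–G: F 20–11.
F vs H: F, 19–12.
G vs H: H wins 27–4.
A wins every pairwise contest, so A is the Condorcet winner.

A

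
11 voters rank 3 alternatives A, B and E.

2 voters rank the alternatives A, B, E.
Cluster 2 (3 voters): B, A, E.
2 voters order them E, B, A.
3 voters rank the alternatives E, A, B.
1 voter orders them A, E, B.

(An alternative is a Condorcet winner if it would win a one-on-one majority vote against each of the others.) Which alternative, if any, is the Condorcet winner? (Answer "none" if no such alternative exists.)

Head-to-head results (11 voters):
A vs B: 2+3+1 = 6 for A, 5 for B — A by 6–5.
A vs E: A is ranked higher on 2+3+1 = 6 ballots, E on 5. A wins 6–5.
B vs E: B preferred on 2+3 = 5 ballots; E wins 6–5.
A defeats every rival head-to-head and is the Condorcet winner.

A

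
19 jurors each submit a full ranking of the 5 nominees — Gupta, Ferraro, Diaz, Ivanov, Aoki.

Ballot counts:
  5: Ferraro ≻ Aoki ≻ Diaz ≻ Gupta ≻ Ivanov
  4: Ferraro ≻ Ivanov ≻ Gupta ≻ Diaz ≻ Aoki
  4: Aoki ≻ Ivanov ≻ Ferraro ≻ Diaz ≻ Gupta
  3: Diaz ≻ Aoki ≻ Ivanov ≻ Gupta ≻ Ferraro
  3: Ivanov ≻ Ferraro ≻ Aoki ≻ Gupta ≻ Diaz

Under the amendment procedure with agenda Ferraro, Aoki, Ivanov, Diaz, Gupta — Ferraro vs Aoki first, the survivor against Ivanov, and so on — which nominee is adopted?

Round 1: Ferraro vs Aoki — 12–7, Ferraro advances.
Round 2: Ferraro vs Ivanov — 9–10, Ivanov advances.
Round 3: Ivanov vs Diaz — 11–8, Ivanov advances.
Round 4: Ivanov vs Gupta — 14–5, Ivanov advances.
Ivanov survives the agenda.

Ivanov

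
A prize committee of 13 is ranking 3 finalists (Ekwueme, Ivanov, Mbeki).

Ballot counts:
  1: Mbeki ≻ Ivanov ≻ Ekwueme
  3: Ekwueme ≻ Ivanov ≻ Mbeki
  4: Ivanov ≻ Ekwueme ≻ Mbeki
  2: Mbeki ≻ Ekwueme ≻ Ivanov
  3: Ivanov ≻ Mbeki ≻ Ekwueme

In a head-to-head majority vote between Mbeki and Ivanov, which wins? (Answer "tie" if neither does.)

Ivanov

Ballots ranking Mbeki above Ivanov: 1 + 2 = 3.
Ballots ranking Ivanov above Mbeki: 13 − 3 = 10.
Ivanov wins the head-to-head 10–3.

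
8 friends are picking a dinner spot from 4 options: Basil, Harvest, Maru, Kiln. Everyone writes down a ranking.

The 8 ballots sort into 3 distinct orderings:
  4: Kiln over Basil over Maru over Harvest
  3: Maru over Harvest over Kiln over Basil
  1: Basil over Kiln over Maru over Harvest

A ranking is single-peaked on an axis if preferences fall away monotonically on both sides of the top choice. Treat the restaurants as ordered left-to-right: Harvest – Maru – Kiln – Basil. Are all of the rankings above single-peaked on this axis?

Axis positions: Harvest=1, Maru=2, Kiln=3, Basil=4.
Group 1 (peak Kiln at position 3): ranking walks positions 3-4-2-1, expanding outward from the peak — single-peaked.
Group 2 (peak Maru at position 2): ranking walks positions 2-1-3-4, expanding outward from the peak — single-peaked.
Group 3 (peak Basil at position 4): ranking walks positions 4-3-2-1, expanding outward from the peak — single-peaked.
Every ranking is single-peaked on this axis.

yes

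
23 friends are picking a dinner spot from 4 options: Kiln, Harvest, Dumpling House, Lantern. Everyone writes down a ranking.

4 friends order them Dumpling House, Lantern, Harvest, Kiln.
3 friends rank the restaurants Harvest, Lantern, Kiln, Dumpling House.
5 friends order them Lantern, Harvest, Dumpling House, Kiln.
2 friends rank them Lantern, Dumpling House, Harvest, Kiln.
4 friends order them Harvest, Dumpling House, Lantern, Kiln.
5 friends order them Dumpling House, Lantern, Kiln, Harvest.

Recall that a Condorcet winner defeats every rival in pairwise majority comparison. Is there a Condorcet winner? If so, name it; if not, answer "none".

none

Pairwise majorities:
Kiln vs Harvest: Kiln preferred on 5 ballots; Harvest wins 18–5.
Kiln vs Dumpling House: Kiln preferred on 3 ballots; Dumpling House wins 20–3.
Kiln vs Lantern: 0 to 23, Lantern.
Harvest vs Dumpling House: Harvest is ranked higher on 3+5+4 = 12 ballots, Dumpling House on 11. Harvest wins 12–11.
Harvest vs Lantern: Harvest is ranked higher on 3+4 = 7 ballots, Lantern on 16. Lantern wins 16–7.
Dumpling House vs Lantern: 13 to 10, Dumpling House.
Every restaurant loses at least once (Kiln loses to Harvest; Harvest loses to Lantern; Dumpling House loses to Harvest; Lantern loses to Dumpling House). The majority relation contains the cycle Harvest > Dumpling House > Lantern > Harvest, so there is no Condorcet winner.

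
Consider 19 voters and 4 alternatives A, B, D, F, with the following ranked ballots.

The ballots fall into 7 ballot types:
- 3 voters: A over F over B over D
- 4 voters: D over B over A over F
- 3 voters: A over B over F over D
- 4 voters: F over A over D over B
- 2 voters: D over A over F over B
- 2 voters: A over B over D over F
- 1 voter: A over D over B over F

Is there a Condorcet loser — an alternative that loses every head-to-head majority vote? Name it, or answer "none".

Head-to-head results (19 voters):
A–B: A 15–4.
A vs D: A preferred on 3+3+4+2+1 = 13 ballots; A wins 13–6.
A–F: A 15–4.
B vs D: D, 11–8.
B vs F: B preferred on 4+3+2+1 = 10 ballots; B wins 10–9.
D vs F: F, 10–9.
Each alternative has at least one pairwise win (A beats B; B beats F; D beats B; F beats D) — no Condorcet loser.

none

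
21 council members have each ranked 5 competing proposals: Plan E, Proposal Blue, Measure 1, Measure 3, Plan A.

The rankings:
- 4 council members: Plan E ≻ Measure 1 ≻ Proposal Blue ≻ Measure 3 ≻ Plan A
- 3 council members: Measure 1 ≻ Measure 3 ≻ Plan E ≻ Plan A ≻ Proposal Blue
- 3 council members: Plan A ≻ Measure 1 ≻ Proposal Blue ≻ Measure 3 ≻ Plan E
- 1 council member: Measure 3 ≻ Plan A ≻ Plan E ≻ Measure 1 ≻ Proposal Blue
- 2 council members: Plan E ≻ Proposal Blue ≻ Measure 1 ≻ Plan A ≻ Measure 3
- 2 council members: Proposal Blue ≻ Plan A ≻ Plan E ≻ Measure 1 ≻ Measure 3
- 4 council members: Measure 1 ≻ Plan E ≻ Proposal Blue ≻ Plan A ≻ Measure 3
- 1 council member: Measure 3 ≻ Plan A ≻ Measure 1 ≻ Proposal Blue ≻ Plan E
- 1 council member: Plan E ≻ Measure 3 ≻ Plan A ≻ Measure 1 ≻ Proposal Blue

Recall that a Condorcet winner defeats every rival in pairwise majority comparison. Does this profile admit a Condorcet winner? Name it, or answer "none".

Measure 1

Pairwise majorities:
Plan E vs Proposal Blue: Plan E is ranked higher on 4+3+1+2+4+1 = 15 ballots, Proposal Blue on 6. Plan E wins 15–6.
Plan E vs Measure 1: 4+1+2+2+1 = 10 for Plan E, 11 for Measure 1 — Measure 1 by 11–10.
Plan E vs Measure 3: 4+2+2+4+1 = 13 for Plan E, 8 for Measure 3 — Plan E by 13–8.
Plan E vs Plan A: Plan E wins 14–7.
Proposal Blue vs Measure 1: Measure 1, 17–4.
Proposal Blue–Measure 3: Proposal Blue 15–6.
Proposal Blue vs Plan A: 12 to 9, Proposal Blue.
Measure 1 vs Measure 3: 18 to 3, Measure 1.
Measure 1 vs Plan A: Measure 1 wins 13–8.
Measure 3 vs Plan A: Measure 3 is ranked higher on 4+3+1+1+1 = 10 ballots, Plan A on 11. Plan A wins 11–10.
Only Measure 1 has no losses; Measure 1 is the Condorcet winner.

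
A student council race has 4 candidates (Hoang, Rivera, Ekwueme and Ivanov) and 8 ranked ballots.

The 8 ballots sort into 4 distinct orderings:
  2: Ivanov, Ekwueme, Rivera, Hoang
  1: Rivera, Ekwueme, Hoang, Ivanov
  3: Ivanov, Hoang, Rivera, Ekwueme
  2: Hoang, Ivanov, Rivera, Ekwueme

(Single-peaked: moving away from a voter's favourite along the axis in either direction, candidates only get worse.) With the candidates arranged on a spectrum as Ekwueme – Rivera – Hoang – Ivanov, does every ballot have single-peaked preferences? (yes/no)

no

Axis positions: Ekwueme=1, Rivera=2, Hoang=3, Ivanov=4.
Faction 1: ranking walks positions 4-1-2-3; Ekwueme is ranked above Hoang even though Hoang lies between Ekwueme and the peak Ivanov on the axis — preferences dip and rise again. Not single-peaked.
Faction 2 (peak Rivera at position 2): ranking walks positions 2-1-3-4, expanding outward from the peak — single-peaked.
Faction 3 (peak Ivanov at position 4): ranking walks positions 4-3-2-1, expanding outward from the peak — single-peaked.
Faction 4 (peak Hoang at position 3): ranking walks positions 3-4-2-1, expanding outward from the peak — single-peaked.
Faction 1 violates single-peakedness, so the profile is not single-peaked on this axis.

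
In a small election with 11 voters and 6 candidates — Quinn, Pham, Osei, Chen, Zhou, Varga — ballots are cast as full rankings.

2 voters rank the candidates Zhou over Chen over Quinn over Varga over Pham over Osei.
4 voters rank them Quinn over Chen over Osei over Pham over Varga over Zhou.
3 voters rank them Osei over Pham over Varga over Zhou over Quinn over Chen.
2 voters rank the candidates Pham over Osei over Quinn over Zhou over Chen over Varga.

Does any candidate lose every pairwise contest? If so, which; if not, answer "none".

Head-to-head results (11 voters):
Quinn–Pham: Quinn 6–5.
Quinn vs Osei: Quinn, 6–5.
Quinn–Chen: Quinn 9–2.
Quinn vs Zhou: Quinn, 6–5.
Quinn vs Varga: Quinn, 8–3.
Pham vs Osei: Pham is ranked higher on 2+2 = 4 ballots, Osei on 7. Osei wins 7–4.
Pham vs Chen: Pham preferred on 3+2 = 5 ballots; Chen wins 6–5.
Pham–Zhou: Pham 9–2.
Pham vs Varga: Pham, 9–2.
Osei vs Chen: Chen wins 6–5.
Osei vs Zhou: 4+3+2 = 9 for Osei, 2 for Zhou — Osei by 9–2.
Osei vs Varga: Osei is ranked higher on 4+3+2 = 9 ballots, Varga on 2. Osei wins 9–2.
Chen vs Zhou: Chen preferred on 4 ballots; Zhou wins 7–4.
Chen vs Varga: Chen, 8–3.
Zhou vs Varga: 4 to 7, Varga.
Every candidate wins at least one matchup (Quinn beats Pham; Pham beats Zhou; Osei beats Pham; Chen beats Pham; Zhou beats Chen; Varga beats Zhou), so there is no Condorcet loser.

none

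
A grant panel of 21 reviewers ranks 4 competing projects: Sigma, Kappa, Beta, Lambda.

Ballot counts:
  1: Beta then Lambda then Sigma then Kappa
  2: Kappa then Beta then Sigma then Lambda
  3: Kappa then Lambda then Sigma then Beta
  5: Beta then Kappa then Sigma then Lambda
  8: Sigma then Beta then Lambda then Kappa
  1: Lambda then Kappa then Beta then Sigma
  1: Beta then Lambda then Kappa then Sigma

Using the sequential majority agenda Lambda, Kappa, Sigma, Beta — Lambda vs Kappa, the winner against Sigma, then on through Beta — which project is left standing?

Round 1: Lambda vs Kappa — 11–10, Lambda advances.
Round 2: Lambda vs Sigma — 6–15, Sigma advances.
Round 3: Sigma vs Beta — 11–10, Sigma advances.
Sigma survives the agenda.

Sigma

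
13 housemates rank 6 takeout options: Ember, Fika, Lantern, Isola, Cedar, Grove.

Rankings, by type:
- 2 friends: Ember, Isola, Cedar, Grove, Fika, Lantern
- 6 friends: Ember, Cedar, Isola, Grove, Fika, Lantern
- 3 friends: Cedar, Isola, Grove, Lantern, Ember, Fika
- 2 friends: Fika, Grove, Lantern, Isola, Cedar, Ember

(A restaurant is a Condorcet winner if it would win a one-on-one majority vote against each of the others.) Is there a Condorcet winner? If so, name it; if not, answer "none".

Head-to-head results (13 friends):
Ember vs Fika: Ember is ranked higher on 2+6+3 = 11 ballots, Fika on 2. Ember wins 11–2.
Ember vs Lantern: Ember is ranked higher on 2+6 = 8 ballots, Lantern on 5. Ember wins 8–5.
Ember vs Isola: Ember is ranked higher on 2+6 = 8 ballots, Isola on 5. Ember wins 8–5.
Ember vs Cedar: Ember is ranked higher on 2+6 = 8 ballots, Cedar on 5. Ember wins 8–5.
Ember vs Grove: Ember is ranked higher on 2+6 = 8 ballots, Grove on 5. Ember wins 8–5.
Fika vs Lantern: Fika preferred on 2+6+2 = 10 ballots; Fika wins 10–3.
Fika vs Isola: Fika is ranked higher on 2 ballots, Isola on 11. Isola wins 11–2.
Fika vs Cedar: 2 to 11, Cedar.
Fika vs Grove: 2 for Fika, 11 for Grove — Grove by 11–2.
Lantern vs Isola: 2 for Lantern, 11 for Isola — Isola by 11–2.
Lantern vs Cedar: Lantern is ranked higher on 2 ballots, Cedar on 11. Cedar wins 11–2.
Lantern vs Grove: 0 to 13, Grove.
Isola vs Cedar: 4 to 9, Cedar.
Isola vs Grove: Isola is ranked higher on 2+6+3 = 11 ballots, Grove on 2. Isola wins 11–2.
Cedar vs Grove: 11 to 2, Cedar.
Only Ember has no losses; Ember is the Condorcet winner.

Ember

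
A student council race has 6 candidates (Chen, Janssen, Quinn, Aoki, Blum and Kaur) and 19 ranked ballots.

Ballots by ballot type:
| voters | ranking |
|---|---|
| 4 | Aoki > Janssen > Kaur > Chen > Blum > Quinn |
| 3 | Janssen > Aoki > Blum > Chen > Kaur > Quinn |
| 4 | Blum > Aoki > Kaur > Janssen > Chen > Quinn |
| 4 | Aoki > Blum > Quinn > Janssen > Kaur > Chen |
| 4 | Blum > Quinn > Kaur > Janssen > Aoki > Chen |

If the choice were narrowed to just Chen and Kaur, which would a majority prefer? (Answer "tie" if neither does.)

Ballots ranking Chen above Kaur: 3.
Ballots ranking Kaur above Chen: 19 − 3 = 16.
Kaur wins the head-to-head 16–3.

Kaur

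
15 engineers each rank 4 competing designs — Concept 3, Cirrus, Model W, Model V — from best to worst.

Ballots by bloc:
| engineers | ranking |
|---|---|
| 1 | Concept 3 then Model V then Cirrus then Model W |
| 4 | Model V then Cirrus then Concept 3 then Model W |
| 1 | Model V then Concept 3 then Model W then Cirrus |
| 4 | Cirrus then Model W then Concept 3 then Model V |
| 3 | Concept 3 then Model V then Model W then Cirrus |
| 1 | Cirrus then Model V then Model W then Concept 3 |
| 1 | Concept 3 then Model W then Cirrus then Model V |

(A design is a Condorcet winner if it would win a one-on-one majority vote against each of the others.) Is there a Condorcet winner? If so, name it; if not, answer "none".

Check each pair by majority over 15 ballots:
Concept 3 vs Cirrus: 1+1+3+1 = 6 for Concept 3, 9 for Cirrus — Cirrus by 9–6.
Concept 3 vs Model W: Concept 3 is ranked higher on 1+4+1+3+1 = 10 ballots, Model W on 5. Concept 3 wins 10–5.
Concept 3 vs Model V: 1+4+3+1 = 9 for Concept 3, 6 for Model V — Concept 3 by 9–6.
Cirrus vs Model W: 10 to 5, Cirrus.
Cirrus vs Model V: Cirrus is ranked higher on 4+1+1 = 6 ballots, Model V on 9. Model V wins 9–6.
Model W vs Model V: 4+1 = 5 for Model W, 10 for Model V — Model V by 10–5.
No design is unbeaten: Concept 3 loses to Cirrus; Cirrus loses to Model V; Model W loses to Concept 3; Model V loses to Concept 3. In particular Concept 3 > Model V > Cirrus > Concept 3 is a majority cycle — no Condorcet winner exists.

none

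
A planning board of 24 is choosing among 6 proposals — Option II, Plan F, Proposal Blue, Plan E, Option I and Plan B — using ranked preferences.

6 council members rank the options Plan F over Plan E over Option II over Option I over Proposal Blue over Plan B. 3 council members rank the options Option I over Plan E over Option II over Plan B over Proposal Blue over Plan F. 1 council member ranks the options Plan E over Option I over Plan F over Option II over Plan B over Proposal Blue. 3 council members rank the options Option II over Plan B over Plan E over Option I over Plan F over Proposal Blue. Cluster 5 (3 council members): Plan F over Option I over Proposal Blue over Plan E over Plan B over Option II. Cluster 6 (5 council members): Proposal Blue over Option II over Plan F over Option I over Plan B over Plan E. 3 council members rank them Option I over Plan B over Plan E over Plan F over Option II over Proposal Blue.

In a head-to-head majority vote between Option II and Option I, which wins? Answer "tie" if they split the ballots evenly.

Ballots ranking Option II above Option I: 6 + 3 + 5 = 14.
Ballots ranking Option I above Option II: 24 − 14 = 10.
Option II wins the head-to-head 14–10.

Option II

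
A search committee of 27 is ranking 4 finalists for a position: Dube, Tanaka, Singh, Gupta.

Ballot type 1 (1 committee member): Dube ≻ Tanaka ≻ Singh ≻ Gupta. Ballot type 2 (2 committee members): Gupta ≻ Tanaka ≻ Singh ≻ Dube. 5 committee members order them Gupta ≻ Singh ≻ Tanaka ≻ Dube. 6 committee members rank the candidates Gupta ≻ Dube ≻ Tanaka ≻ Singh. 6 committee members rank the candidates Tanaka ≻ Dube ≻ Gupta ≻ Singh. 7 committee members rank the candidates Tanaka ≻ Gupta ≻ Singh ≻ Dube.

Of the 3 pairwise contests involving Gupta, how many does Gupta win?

2

Gupta against each rival (27 committee members):
Gupta vs Dube: Gupta wins 20–7.
Gupta vs Tanaka: Gupta preferred on 2+5+6 = 13 ballots; Tanaka wins 14–13.
Gupta vs Singh: Gupta is ranked higher on 2+5+6+6+7 = 26 ballots, Singh on 1. Gupta wins 26–1.
Gupta beats Dube, Singh; loses to Tanaka — 2 pairwise wins.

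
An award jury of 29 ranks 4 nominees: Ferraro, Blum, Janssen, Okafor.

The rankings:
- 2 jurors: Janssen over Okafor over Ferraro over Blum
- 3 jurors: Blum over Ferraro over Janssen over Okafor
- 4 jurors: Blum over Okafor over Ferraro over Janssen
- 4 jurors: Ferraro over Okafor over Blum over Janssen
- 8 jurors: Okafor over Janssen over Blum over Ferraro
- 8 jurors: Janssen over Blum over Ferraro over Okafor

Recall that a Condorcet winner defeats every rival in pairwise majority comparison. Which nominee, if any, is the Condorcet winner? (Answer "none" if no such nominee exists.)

Check each pair by majority over 29 ballots:
Ferraro vs Blum: Blum, 23–6.
Ferraro vs Janssen: Janssen wins 18–11.
Ferraro–Okafor: Ferraro 15–14.
Blum vs Janssen: Janssen wins 18–11.
Blum vs Okafor: Blum, 15–14.
Janssen vs Okafor: Okafor wins 16–13.
No nominee is unbeaten: Ferraro loses to Blum; Blum loses to Janssen; Janssen loses to Okafor; Okafor loses to Ferraro. In particular Ferraro beats Okafor beats Janssen beats Ferraro is a majority cycle — no Condorcet winner exists.

none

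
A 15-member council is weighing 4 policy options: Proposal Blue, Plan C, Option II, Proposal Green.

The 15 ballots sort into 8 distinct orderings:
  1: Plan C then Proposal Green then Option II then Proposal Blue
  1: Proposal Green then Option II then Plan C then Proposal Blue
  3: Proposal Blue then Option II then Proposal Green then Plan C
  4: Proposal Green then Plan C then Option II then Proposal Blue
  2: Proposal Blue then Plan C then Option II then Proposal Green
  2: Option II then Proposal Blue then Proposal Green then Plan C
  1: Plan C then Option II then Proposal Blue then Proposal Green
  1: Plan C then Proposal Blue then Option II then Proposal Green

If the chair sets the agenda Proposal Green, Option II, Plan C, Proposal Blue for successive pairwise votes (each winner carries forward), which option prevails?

Round 1: Proposal Green vs Option II — 6–9, Option II advances.
Round 2: Option II vs Plan C — 6–9, Plan C advances.
Round 3: Plan C vs Proposal Blue — 8–7, Plan C advances.
The agenda winner is Plan C.

Plan C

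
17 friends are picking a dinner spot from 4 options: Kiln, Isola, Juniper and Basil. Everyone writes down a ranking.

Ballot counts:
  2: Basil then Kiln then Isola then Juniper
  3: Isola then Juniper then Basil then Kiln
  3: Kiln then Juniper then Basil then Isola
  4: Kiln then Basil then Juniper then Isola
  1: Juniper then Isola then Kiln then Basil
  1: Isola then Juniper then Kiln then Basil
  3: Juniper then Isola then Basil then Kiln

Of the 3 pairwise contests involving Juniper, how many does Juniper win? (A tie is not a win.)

Juniper against each rival (17 friends):
Juniper vs Kiln: Juniper is ranked higher on 3+1+1+3 = 8 ballots, Kiln on 9. Kiln wins 9–8.
Juniper vs Isola: 11 to 6, Juniper.
Juniper vs Basil: 3+3+1+1+3 = 11 for Juniper, 6 for Basil — Juniper by 11–6.
Juniper beats Isola, Basil; loses to Kiln — 2 pairwise wins.

2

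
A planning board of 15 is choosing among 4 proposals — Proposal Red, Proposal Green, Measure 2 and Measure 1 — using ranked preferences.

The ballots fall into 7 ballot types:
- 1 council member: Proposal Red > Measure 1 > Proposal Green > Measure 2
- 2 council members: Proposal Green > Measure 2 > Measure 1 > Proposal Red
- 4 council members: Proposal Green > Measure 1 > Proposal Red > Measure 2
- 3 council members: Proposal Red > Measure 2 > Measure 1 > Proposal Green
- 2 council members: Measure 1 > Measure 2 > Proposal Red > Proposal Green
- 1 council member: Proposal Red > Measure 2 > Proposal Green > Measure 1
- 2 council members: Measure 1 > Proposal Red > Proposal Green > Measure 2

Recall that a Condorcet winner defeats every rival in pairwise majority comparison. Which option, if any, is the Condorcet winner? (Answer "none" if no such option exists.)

Head-to-head results (15 council members):
Proposal Red–Proposal Green: Proposal Red 9–6.
Proposal Red vs Measure 2: Proposal Red preferred on 1+4+3+1+2 = 11 ballots; Proposal Red wins 11–4.
Proposal Red vs Measure 1: Measure 1, 10–5.
Proposal Green–Measure 2: Proposal Green 9–6.
Proposal Green vs Measure 1: 2+4+1 = 7 for Proposal Green, 8 for Measure 1 — Measure 1 by 8–7.
Measure 2–Measure 1: Measure 1 9–6.
Measure 1 wins every pairwise contest, so Measure 1 is the Condorcet winner.

Measure 1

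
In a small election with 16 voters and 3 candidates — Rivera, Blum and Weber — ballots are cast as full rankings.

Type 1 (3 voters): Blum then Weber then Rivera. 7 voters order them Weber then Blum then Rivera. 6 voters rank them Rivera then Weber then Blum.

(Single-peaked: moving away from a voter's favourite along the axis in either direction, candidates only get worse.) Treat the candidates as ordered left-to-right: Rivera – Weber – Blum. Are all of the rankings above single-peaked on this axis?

yes

Axis positions: Rivera=1, Weber=2, Blum=3.
Type 1 (peak Blum at position 3): ranking walks positions 3-2-1, expanding outward from the peak — single-peaked.
Type 2 (peak Weber at position 2): ranking walks positions 2-3-1, expanding outward from the peak — single-peaked.
Type 3 (peak Rivera at position 1): ranking walks positions 1-2-3, expanding outward from the peak — single-peaked.
Every ranking is single-peaked on this axis.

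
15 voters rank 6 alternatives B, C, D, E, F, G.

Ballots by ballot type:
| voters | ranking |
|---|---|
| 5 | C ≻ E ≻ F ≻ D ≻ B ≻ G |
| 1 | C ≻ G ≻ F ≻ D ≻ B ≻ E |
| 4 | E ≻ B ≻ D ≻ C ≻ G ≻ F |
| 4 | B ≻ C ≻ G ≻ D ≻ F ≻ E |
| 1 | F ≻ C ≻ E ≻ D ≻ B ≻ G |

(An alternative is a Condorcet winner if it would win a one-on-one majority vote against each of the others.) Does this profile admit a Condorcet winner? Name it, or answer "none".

Check each pair by majority over 15 ballots:
B–C: B 8–7.
B vs D: B wins 8–7.
B–E: E 10–5.
B vs F: B wins 8–7.
B–G: B 14–1.
C–D: C 11–4.
C vs E: C, 11–4.
C vs F: C wins 14–1.
C vs G: C, 15–0.
D vs E: E wins 10–5.
D–F: D 8–7.
D–G: D 10–5.
E vs F: E wins 9–6.
E vs G: E wins 10–5.
F vs G: G, 9–6.
Each alternative drops at least one matchup (B loses to E; C loses to B; D loses to B; E loses to C; F loses to B; G loses to B); the cycle B beats C beats E beats B rules out a Condorcet winner.

none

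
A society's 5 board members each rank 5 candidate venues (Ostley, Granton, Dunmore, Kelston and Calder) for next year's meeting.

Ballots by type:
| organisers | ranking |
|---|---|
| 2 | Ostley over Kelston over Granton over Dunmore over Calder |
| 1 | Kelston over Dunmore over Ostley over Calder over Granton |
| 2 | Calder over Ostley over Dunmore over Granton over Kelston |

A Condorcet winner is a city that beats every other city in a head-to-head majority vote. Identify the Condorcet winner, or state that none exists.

Pairwise majorities:
Ostley–Granton: Ostley 5–0.
Ostley–Dunmore: Ostley 4–1.
Ostley–Kelston: Ostley 4–1.
Ostley–Calder: Ostley 3–2.
Granton vs Dunmore: Dunmore, 3–2.
Granton–Kelston: Kelston 3–2.
Granton–Calder: Calder 3–2.
Dunmore–Kelston: Kelston 3–2.
Dunmore vs Calder: Dunmore wins 3–2.
Kelston vs Calder: Kelston, 3–2.
Ostley defeats every rival head-to-head and is the Condorcet winner.

Ostley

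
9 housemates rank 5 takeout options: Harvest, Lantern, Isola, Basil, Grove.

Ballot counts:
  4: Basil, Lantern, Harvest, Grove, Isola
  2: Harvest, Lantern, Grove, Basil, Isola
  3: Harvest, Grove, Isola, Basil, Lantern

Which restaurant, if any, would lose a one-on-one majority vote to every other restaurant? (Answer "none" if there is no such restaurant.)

Isola

Head-to-head results (9 friends):
Harvest vs Lantern: 2+3 = 5 for Harvest, 4 for Lantern — Harvest by 5–4.
Harvest vs Isola: Harvest wins 9–0.
Harvest vs Basil: Harvest is ranked higher on 2+3 = 5 ballots, Basil on 4. Harvest wins 5–4.
Harvest vs Grove: Harvest wins 9–0.
Lantern vs Isola: Lantern preferred on 4+2 = 6 ballots; Lantern wins 6–3.
Lantern–Basil: Basil 7–2.
Lantern vs Grove: Lantern wins 6–3.
Isola vs Basil: Basil, 6–3.
Isola–Grove: Grove 9–0.
Basil vs Grove: Grove, 5–4.
Isola is beaten in every head-to-head and is the Condorcet loser.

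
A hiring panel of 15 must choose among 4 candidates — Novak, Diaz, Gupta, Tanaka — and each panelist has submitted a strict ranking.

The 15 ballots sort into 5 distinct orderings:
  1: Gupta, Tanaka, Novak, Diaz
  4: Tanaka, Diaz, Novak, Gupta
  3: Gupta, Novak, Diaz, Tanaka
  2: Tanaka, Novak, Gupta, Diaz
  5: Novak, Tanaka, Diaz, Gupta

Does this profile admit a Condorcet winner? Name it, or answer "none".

Head-to-head results (15 committee members):
Novak–Diaz: Novak 11–4.
Novak vs Gupta: Novak is ranked higher on 4+2+5 = 11 ballots, Gupta on 4. Novak wins 11–4.
Novak vs Tanaka: Novak preferred on 3+5 = 8 ballots; Novak wins 8–7.
Diaz vs Gupta: Diaz preferred on 4+5 = 9 ballots; Diaz wins 9–6.
Diaz vs Tanaka: Tanaka wins 12–3.
Gupta vs Tanaka: 4 to 11, Tanaka.
Novak beats each of Diaz, Gupta, Tanaka — Novak is the Condorcet winner.

Novak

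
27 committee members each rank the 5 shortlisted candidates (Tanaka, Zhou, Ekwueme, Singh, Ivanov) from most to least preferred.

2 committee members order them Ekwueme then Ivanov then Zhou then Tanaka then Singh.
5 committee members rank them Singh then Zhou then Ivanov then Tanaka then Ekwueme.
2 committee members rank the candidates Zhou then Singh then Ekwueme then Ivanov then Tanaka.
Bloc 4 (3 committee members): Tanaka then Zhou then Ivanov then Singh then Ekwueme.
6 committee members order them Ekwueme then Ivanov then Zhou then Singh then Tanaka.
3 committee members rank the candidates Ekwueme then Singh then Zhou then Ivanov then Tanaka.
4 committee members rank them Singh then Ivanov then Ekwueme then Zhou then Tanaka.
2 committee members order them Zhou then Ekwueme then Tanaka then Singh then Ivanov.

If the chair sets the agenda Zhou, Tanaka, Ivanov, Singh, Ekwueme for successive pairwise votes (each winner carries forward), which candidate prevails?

Ekwueme

Round 1: Zhou vs Tanaka — 24–3, Zhou advances.
Round 2: Zhou vs Ivanov — 15–12, Zhou advances.
Round 3: Zhou vs Singh — 15–12, Zhou advances.
Round 4: Zhou vs Ekwueme — 12–15, Ekwueme advances.
Ekwueme survives the agenda.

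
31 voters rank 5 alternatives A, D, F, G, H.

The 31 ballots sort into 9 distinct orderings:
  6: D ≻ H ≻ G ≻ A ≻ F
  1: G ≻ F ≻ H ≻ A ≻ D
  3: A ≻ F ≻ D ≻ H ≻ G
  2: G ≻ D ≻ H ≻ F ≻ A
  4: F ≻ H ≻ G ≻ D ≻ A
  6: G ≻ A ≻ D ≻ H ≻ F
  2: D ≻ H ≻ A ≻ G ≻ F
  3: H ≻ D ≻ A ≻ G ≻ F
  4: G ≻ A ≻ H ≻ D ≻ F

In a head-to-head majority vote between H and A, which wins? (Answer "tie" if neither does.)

H

Ballots ranking H above A: 6 + 1 + 2 + 4 + 2 + 3 = 18.
Ballots ranking A above H: 31 − 18 = 13.
H wins the head-to-head 18–13.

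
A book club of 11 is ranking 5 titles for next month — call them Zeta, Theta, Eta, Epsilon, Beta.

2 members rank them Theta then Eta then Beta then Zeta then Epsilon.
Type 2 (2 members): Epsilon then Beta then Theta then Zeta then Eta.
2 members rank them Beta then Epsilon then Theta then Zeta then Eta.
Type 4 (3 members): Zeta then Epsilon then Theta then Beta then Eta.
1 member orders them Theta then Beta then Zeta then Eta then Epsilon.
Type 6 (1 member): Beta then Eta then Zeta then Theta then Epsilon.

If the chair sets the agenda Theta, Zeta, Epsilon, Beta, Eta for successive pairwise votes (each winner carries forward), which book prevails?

Round 1: Theta vs Zeta — 7–4, Theta advances.
Round 2: Theta vs Epsilon — 4–7, Epsilon advances.
Round 3: Epsilon vs Beta — 5–6, Beta advances.
Round 4: Beta vs Eta — 9–2, Beta advances.
Beta survives the agenda.

Beta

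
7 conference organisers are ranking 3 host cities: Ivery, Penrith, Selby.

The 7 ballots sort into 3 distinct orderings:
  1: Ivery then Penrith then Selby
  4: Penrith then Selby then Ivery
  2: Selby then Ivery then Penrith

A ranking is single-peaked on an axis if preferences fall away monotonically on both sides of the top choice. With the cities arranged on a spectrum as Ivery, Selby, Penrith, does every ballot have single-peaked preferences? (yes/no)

Axis positions: Ivery=1, Selby=2, Penrith=3.
Ballot type 1: ranking walks positions 1-3-2; Penrith is ranked above Selby even though Selby lies between Penrith and the peak Ivery on the axis — preferences dip and rise again. Not single-peaked.
Ballot type 2 (peak Penrith at position 3): ranking walks positions 3-2-1, expanding outward from the peak — single-peaked.
Ballot type 3 (peak Selby at position 2): ranking walks positions 2-1-3, expanding outward from the peak — single-peaked.
Ballot type 1 violates single-peakedness, so the profile is not single-peaked on this axis.

no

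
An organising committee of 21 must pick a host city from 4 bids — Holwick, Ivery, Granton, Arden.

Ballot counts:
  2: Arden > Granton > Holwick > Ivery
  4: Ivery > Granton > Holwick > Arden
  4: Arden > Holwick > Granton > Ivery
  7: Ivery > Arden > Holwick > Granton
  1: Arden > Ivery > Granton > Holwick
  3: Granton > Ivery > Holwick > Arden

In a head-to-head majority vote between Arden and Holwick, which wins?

Ballots ranking Arden above Holwick: 2 + 4 + 7 + 1 = 14.
Ballots ranking Holwick above Arden: 21 − 14 = 7.
Arden wins the head-to-head 14–7.

Arden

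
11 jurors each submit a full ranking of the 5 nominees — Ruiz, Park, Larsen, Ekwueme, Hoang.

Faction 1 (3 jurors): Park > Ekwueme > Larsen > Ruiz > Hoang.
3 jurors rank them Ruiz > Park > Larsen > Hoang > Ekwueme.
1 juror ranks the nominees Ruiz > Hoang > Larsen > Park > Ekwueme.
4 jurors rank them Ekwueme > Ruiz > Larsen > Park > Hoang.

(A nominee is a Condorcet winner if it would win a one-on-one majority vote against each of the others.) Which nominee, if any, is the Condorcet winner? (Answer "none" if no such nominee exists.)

Head-to-head results (11 jurors):
Ruiz vs Park: Ruiz, 8–3.
Ruiz vs Larsen: Ruiz, 8–3.
Ruiz vs Ekwueme: Ekwueme, 7–4.
Ruiz–Hoang: Ruiz 11–0.
Park vs Larsen: Park, 6–5.
Park–Ekwueme: Park 7–4.
Park vs Hoang: Park, 10–1.
Larsen–Ekwueme: Ekwueme 7–4.
Larsen vs Hoang: Larsen wins 10–1.
Ekwueme vs Hoang: Ekwueme wins 7–4.
No nominee is unbeaten: Ruiz loses to Ekwueme; Park loses to Ruiz; Larsen loses to Ruiz; Ekwueme loses to Park; Hoang loses to Ruiz. In particular Ruiz → Park → Ekwueme → Ruiz is a majority cycle — no Condorcet winner exists.

none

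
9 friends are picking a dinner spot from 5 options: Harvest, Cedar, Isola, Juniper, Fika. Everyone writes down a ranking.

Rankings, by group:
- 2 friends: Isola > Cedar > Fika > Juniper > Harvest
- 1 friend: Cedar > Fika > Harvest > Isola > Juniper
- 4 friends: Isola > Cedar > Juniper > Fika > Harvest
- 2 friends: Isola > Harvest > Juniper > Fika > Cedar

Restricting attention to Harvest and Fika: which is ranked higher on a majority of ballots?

Fika

Ballots ranking Harvest above Fika: 2.
Ballots ranking Fika above Harvest: 9 − 2 = 7.
Fika wins the head-to-head 7–2.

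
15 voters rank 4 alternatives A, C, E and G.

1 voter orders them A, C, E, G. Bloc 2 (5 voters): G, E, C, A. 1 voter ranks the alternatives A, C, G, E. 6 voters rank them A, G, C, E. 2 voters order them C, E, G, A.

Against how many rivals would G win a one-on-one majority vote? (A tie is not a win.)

2

G against each rival (15 voters):
G vs A: G is ranked higher on 5+2 = 7 ballots, A on 8. A wins 8–7.
G vs C: G wins 11–4.
G vs E: G is ranked higher on 5+1+6 = 12 ballots, E on 3. G wins 12–3.
G beats C, E; loses to A — 2 pairwise wins.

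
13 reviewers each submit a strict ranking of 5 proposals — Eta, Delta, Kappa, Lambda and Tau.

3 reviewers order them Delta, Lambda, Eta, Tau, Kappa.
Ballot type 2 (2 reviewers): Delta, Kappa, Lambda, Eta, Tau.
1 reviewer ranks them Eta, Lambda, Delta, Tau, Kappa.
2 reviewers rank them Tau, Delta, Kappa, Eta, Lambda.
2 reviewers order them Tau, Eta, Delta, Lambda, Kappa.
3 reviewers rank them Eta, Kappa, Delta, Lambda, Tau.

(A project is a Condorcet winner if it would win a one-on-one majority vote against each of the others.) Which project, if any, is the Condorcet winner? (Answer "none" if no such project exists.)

Delta

Check each pair by majority over 13 ballots:
Eta vs Delta: Delta, 7–6.
Eta vs Kappa: Eta, 9–4.
Eta vs Lambda: Eta wins 8–5.
Eta–Tau: Eta 9–4.
Delta–Kappa: Delta 10–3.
Delta–Lambda: Delta 12–1.
Delta vs Tau: Delta wins 9–4.
Kappa–Lambda: Kappa 7–6.
Kappa vs Tau: Tau, 8–5.
Lambda–Tau: Lambda 9–4.
Delta defeats every rival head-to-head and is the Condorcet winner.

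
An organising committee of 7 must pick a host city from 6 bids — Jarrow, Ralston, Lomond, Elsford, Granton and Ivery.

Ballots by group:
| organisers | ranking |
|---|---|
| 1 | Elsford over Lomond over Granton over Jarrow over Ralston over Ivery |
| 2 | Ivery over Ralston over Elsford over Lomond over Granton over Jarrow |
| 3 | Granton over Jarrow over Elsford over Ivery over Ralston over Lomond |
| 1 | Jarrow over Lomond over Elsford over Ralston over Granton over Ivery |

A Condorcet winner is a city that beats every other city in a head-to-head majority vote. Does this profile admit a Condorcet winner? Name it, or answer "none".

Check each pair by majority over 7 ballots:
Jarrow vs Ralston: Jarrow preferred on 1+3+1 = 5 ballots; Jarrow wins 5–2.
Jarrow vs Lomond: 3+1 = 4 for Jarrow, 3 for Lomond — Jarrow by 4–3.
Jarrow vs Elsford: 3+1 = 4 for Jarrow, 3 for Elsford — Jarrow by 4–3.
Jarrow vs Granton: Jarrow is ranked higher on 1 ballot, Granton on 6. Granton wins 6–1.
Jarrow vs Ivery: Jarrow preferred on 1+3+1 = 5 ballots; Jarrow wins 5–2.
Ralston vs Lomond: Ralston is ranked higher on 2+3 = 5 ballots, Lomond on 2. Ralston wins 5–2.
Ralston vs Elsford: 2 for Ralston, 5 for Elsford — Elsford by 5–2.
Ralston vs Granton: 2+1 = 3 for Ralston, 4 for Granton — Granton by 4–3.
Ralston vs Ivery: 2 to 5, Ivery.
Lomond vs Elsford: Lomond is ranked higher on 1 ballot, Elsford on 6. Elsford wins 6–1.
Lomond vs Granton: 4 to 3, Lomond.
Lomond vs Ivery: 1+1 = 2 for Lomond, 5 for Ivery — Ivery by 5–2.
Elsford vs Granton: Elsford preferred on 1+2+1 = 4 ballots; Elsford wins 4–3.
Elsford vs Ivery: 1+3+1 = 5 for Elsford, 2 for Ivery — Elsford by 5–2.
Granton vs Ivery: Granton is ranked higher on 1+3+1 = 5 ballots, Ivery on 2. Granton wins 5–2.
Each city drops at least one matchup (Jarrow loses to Granton; Ralston loses to Jarrow; Lomond loses to Jarrow; Elsford loses to Jarrow; Granton loses to Lomond; Ivery loses to Jarrow); the cycle Jarrow > Lomond > Granton > Jarrow rules out a Condorcet winner.

none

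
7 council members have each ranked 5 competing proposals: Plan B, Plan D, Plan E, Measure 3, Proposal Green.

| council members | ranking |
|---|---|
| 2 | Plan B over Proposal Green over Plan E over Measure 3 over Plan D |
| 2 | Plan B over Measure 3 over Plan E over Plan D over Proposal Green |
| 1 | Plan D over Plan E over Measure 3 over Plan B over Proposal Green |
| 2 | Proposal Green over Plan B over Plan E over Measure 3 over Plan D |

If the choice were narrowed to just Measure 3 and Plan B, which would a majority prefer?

Plan B

Ballots ranking Measure 3 above Plan B: 1.
Ballots ranking Plan B above Measure 3: 7 − 1 = 6.
Plan B wins the head-to-head 6–1.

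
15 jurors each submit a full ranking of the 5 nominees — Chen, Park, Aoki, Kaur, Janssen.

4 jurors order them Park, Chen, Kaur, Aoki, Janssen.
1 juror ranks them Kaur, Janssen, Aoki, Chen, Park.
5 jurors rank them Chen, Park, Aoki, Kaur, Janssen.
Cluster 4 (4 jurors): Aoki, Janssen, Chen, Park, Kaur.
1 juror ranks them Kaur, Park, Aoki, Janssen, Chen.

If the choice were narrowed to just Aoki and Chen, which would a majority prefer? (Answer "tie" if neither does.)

Ballots ranking Aoki above Chen: 1 + 4 + 1 = 6.
Ballots ranking Chen above Aoki: 15 − 6 = 9.
Chen wins the head-to-head 9–6.

Chen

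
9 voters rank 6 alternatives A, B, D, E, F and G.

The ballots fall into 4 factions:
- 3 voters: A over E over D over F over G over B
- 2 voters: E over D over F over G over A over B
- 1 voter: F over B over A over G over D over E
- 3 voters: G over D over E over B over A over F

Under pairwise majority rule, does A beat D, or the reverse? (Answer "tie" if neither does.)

D

Ballots ranking A above D: 3 + 1 = 4.
Ballots ranking D above A: 9 − 4 = 5.
D wins the head-to-head 5–4.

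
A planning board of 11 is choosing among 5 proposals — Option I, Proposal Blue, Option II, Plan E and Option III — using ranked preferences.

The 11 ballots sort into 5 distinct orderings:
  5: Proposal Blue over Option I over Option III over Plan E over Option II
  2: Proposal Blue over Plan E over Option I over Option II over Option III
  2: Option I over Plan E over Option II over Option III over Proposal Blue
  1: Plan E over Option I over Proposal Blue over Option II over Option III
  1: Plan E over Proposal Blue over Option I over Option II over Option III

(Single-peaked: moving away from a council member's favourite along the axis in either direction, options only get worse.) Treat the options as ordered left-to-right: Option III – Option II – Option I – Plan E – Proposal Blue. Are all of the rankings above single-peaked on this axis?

no

Axis positions: Option III=1, Option II=2, Option I=3, Plan E=4, Proposal Blue=5.
Ballot type 1: ranking walks positions 5-3-1-4-2; Option I is ranked above Plan E even though Plan E lies between Option I and the peak Proposal Blue on the axis — preferences dip and rise again. Not single-peaked.
Ballot type 2 (peak Proposal Blue at position 5): ranking walks positions 5-4-3-2-1, expanding outward from the peak — single-peaked.
Ballot type 3 (peak Option I at position 3): ranking walks positions 3-4-2-1-5, expanding outward from the peak — single-peaked.
Ballot type 4 (peak Plan E at position 4): ranking walks positions 4-3-5-2-1, expanding outward from the peak — single-peaked.
Ballot type 5 (peak Plan E at position 4): ranking walks positions 4-5-3-2-1, expanding outward from the peak — single-peaked.
Ballot type 1 violates single-peakedness, so the profile is not single-peaked on this axis.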